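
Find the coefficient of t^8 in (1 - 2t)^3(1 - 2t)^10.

Coefficient of t^8 = Σ_{j} C(3,j)·(-2)^j·C(10,8-j)·(-2)^(8-j) for j from 0 to 3.
= 11520 + 92160 + 161280 + 64512 = 329472.

329472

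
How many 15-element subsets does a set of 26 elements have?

7726160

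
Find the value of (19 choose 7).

C(19,7) = (19·18·17·16·15·14·13) / 7! = 253955520 / 5040 = 50388.

50388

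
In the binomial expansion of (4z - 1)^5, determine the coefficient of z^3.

The general term is C(5,j)·(4z)^j·(-1)^(5-j); the z^3 term has j = 3.
C(5,3) = 10.
Coefficient = C(5,3) · 4^3 = 10 · 64 = 640.

640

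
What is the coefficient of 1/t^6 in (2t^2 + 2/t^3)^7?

General term: C(7,j)·(2t^2)^j·(2/t^3)^(7-j), with t-exponent 2j − 3(7−j) = 5j − 21.
Set 5j − 21 = -6: j = 3.
C(7,3) = 35; 2^3 = 8; 2^4 = 16.
Coefficient = 35 · 8 · 16 = 4480.

4480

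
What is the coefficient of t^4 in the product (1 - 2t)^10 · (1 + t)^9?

-354

Coefficient of t^4 = Σ_{j} C(10,j)·(-2)^j·C(9,4-j)·1^(4-j) for j from 0 to 4.
= 126 + (-1680) + 6480 + (-8640) + 3360 = -354.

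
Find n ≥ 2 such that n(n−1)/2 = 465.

n(n−1)/2 = 465 ⇒ n(n−1) = 930. Since 31·30 = 930, n = 31.

31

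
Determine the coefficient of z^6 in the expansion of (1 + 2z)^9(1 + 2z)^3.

(1 + 2z)^9(1 + 2z)^3 = (1 + 2z)^12, so the coefficient of z^6 is C(12,6)·2^6 = 924·64 = 59136.

59136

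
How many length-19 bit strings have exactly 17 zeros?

171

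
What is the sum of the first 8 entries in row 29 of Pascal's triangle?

2182396

1 + 29 + 406 + 3654 + 23751 + 118755 + 475020 + 1560780 = 2182396.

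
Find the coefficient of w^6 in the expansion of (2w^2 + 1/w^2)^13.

General term: C(13,j)·(2w^2)^j·(1/w^2)^(13-j), with w-exponent 2j − 2(13−j) = 4j − 26.
Set 4j − 26 = 6: j = 8.
C(13,8) = 1287; 2^8 = 256; 1^5 = 1.
Coefficient = 1287 · 256 · 1 = 329472.

329472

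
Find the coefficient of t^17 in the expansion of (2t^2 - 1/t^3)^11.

General term: C(11,j)·(2t^2)^j·(-1/t^3)^(11-j), with t-exponent 2j − 3(11−j) = 5j − 33.
Set 5j − 33 = 17: j = 10.
C(11,10) = 11; 2^10 = 1024; (-1)^1 = -1.
Coefficient = 11 · 1024 · (-1) = -11264.

-11264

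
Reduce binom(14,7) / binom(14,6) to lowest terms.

C(n,k+1)/C(n,k) = (n−k)/(k+1) = (14−6)/(6+1) = 8/7.

8/7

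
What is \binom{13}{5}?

1287

C(13,5) = (13·12·11·10·9) / 5! = 154440 / 120 = 1287.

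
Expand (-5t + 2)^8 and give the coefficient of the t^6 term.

The general term is C(8,j)·(-5t)^j·(2)^(8-j); the t^6 term has j = 6.
C(8,6) = 28.
Coefficient = C(8,6) · (-5)^6 · 2^2 = 28 · 15625 · 4 = 1750000.

1750000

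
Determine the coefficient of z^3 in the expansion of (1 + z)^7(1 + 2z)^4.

403

Coefficient of z^3 = Σ_{j} C(7,j)·1^j·C(4,3-j)·2^(3-j) for j from 0 to 3.
= 32 + 168 + 168 + 35 = 403.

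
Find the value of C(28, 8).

3108105

C(28,8) = (28·27·26·25·24·23·22·21) / 8! = 125318793600 / 40320 = 3108105.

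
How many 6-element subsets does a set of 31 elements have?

736281

C(31,6) = (31·30·29·28·27·26) / 6! = 530122320 / 720 = 736281.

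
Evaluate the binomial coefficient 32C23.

C(32,23) = C(32,9) by symmetry.
C(32,9) = (32·31·30·29·28·27·26·25·24) / 9! = 10178348544000 / 362880 = 28048800.

28048800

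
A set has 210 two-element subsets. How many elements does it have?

21

n(n−1)/2 = 210 ⇒ n(n−1) = 420. Since 21·20 = 420, n = 21.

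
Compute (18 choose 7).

C(18,7) = (18·17·16·15·14·13·12) / 7! = 160392960 / 5040 = 31824.

31824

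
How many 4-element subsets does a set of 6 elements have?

15

C(6,4) = C(6,2) by symmetry.
C(6,2) = (6·5) / 2! = 30 / 2 = 15.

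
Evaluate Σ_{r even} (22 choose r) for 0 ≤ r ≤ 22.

2097152

Half of (1+1)^22 + (1−1)^22 gives the even-index sum: 2^21 = 2097152.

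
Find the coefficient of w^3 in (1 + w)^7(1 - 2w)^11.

Coefficient of w^3 = Σ_{j} C(7,j)·1^j·C(11,3-j)·(-2)^(3-j) for j from 0 to 3.
= (-1320) + 1540 + (-462) + 35 = -207.

-207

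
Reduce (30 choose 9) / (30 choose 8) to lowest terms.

22/9

C(n,k+1)/C(n,k) = (n−k)/(k+1) = (30−8)/(8+1) = 22/9.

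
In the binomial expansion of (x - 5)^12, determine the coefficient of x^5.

-61875000

The general term is C(12,j)·(x)^j·(-5)^(12-j); the x^5 term has j = 5.
C(12,5) = 792.
Coefficient = C(12,5) · (-5)^7 = 792 · (-78125) = -61875000.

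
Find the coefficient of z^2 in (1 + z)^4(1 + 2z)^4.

Coefficient of z^2 = Σ_{j} C(4,j)·1^j·C(4,2-j)·2^(2-j) for j from 0 to 2.
= 24 + 32 + 6 = 62.

62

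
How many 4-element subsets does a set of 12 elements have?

495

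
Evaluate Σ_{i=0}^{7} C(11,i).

1816

1 + 11 + 55 + 165 + 330 + 462 + 462 + 330 = 1816.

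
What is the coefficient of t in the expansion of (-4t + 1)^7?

-28

The general term is C(7,j)·(-4t)^j·(1)^(7-j); the t^1 term has j = 1.
C(7,1) = 7.
Coefficient = C(7,1) · (-4)^1 = 7 · (-4) = -28.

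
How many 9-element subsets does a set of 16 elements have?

C(16,9) = C(16,7) by symmetry.
C(16,7) = (16·15·14·13·12·11·10) / 7! = 57657600 / 5040 = 11440.

11440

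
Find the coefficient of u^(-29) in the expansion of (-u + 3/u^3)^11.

-649539

General term: C(11,j)·(-u)^j·(3/u^3)^(11-j), with u-exponent 1j − 3(11−j) = 4j − 33.
Set 4j − 33 = -29: j = 1.
C(11,1) = 11; (-1)^1 = -1; 3^10 = 59049.
Coefficient = 11 · (-1) · 59049 = -649539.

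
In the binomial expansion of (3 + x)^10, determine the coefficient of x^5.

The general term is C(10,j)·(3)^j·(x)^(10-j); the x^5 term has j = 5.
C(10,5) = 252.
Coefficient = C(10,5) · 3^5 = 252 · 243 = 61236.

61236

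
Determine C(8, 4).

C(8,4) = (8·7·6·5) / 4! = 1680 / 24 = 70.

70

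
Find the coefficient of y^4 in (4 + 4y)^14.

268703891456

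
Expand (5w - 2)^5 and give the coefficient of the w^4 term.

The general term is C(5,j)·(5w)^j·(-2)^(5-j); the w^4 term has j = 4.
C(5,4) = 5.
Coefficient = C(5,4) · 5^4 · (-2)^1 = 5 · 625 · (-2) = -6250.

-6250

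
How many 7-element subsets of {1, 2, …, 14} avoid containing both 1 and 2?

2640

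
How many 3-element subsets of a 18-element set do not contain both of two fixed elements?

800

All 3-subsets: C(18,3) = 816. Those containing both fixed elements: C(16,1) = 16.
816 − 16 = 800.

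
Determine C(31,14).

265182525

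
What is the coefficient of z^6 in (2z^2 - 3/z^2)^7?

General term: C(7,j)·(2z^2)^j·(-3/z^2)^(7-j), with z-exponent 2j − 2(7−j) = 4j − 14.
Set 4j − 14 = 6: j = 5.
C(7,5) = 21; 2^5 = 32; (-3)^2 = 9.
Coefficient = 21 · 32 · 9 = 6048.

6048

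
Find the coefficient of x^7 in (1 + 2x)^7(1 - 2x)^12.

Coefficient of x^7 = Σ_{j} C(7,j)·2^j·C(12,7-j)·(-2)^(7-j) for j from 0 to 7.
= (-101376) + 827904 + (-2128896) + 2217600 + (-985600) + 177408 + (-10752) + 128 = -3584.

-3584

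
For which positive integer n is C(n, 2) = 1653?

n(n−1)/2 = 1653 ⇒ n(n−1) = 3306. Since 58·57 = 3306, n = 58.

58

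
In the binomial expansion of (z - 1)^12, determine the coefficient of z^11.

The general term is C(12,j)·(z)^j·(-1)^(12-j); the z^11 term has j = 11.
C(12,11) = 12.
Coefficient = C(12,11) · (-1)^1 = 12 · (-1) = -12.

-12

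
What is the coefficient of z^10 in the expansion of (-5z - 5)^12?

The general term is C(12,j)·(-5z)^j·(-5)^(12-j); the z^10 term has j = 10.
C(12,10) = 66.
Coefficient = C(12,10) · (-5)^10 · (-5)^2 = 66 · 9765625 · 25 = 16113281250.

16113281250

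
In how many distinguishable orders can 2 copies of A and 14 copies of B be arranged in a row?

Choose positions for the A's: C(16,2) = 120.

120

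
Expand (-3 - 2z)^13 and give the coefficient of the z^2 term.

The general term is C(13,j)·(-3)^j·(-2z)^(13-j); the z^2 term has j = 11.
C(13,11) = 78.
Coefficient = C(13,11) · (-3)^11 · (-2)^2 = 78 · (-177147) · 4 = -55269864.

-55269864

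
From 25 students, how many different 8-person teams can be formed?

This is C(25,8) = 1081575.

1081575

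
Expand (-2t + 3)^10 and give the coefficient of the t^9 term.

The general term is C(10,j)·(-2t)^j·(3)^(10-j); the t^9 term has j = 9.
C(10,9) = 10.
Coefficient = C(10,9) · (-2)^9 · 3^1 = 10 · (-512) · 3 = -15360.

-15360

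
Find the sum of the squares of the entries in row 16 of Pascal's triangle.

By Vandermonde's identity, Σ C(16,k)² = C(32,16) = 601080390.

601080390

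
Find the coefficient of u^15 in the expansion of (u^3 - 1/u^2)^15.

5005

General term: C(15,j)·(u^3)^j·(-1/u^2)^(15-j), with u-exponent 3j − 2(15−j) = 5j − 30.
Set 5j − 30 = 15: j = 9.
C(15,9) = 5005; 1^9 = 1; (-1)^6 = 1.
Coefficient = 5005 · 1 · 1 = 5005.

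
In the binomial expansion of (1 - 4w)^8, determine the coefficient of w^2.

448

The general term is C(8,j)·(1)^j·(-4w)^(8-j); the w^2 term has j = 6.
C(8,6) = 28.
Coefficient = C(8,6) · (-4)^2 = 28 · 16 = 448.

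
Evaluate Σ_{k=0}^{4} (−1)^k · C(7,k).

The partial alternating sum Σ_{k=0}^{4} (−1)^k C(7,k) = (−1)^4 C(6,4) = 15.

15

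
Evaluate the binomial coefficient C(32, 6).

906192

C(32,6) = (32·31·30·29·28·27) / 6! = 652458240 / 720 = 906192.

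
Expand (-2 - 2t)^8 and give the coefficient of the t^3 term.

The general term is C(8,j)·(-2)^j·(-2t)^(8-j); the t^3 term has j = 5.
C(8,5) = 56.
Coefficient = C(8,5) · (-2)^5 · (-2)^3 = 56 · (-32) · (-8) = 14336.

14336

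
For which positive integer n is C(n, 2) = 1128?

n(n−1)/2 = 1128 ⇒ n(n−1) = 2256. Since 48·47 = 2256, n = 48.

48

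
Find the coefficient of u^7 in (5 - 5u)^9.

-70312500

The general term is C(9,j)·(5)^j·(-5u)^(9-j); the u^7 term has j = 2.
C(9,2) = 36.
Coefficient = C(9,2) · 5^2 · (-5)^7 = 36 · 25 · (-78125) = -70312500.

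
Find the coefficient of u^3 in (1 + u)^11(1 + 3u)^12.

14619

Coefficient of u^3 = Σ_{j} C(11,j)·1^j·C(12,3-j)·3^(3-j) for j from 0 to 3.
= 5940 + 6534 + 1980 + 165 = 14619.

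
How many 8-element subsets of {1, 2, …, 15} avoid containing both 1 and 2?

4719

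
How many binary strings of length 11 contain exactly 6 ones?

Choose the 6 positions: C(11,6) = 462.

462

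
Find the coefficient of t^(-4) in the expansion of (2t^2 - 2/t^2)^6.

960

General term: C(6,j)·(2t^2)^j·(-2/t^2)^(6-j), with t-exponent 2j − 2(6−j) = 4j − 12.
Set 4j − 12 = -4: j = 2.
C(6,2) = 15; 2^2 = 4; (-2)^4 = 16.
Coefficient = 15 · 4 · 16 = 960.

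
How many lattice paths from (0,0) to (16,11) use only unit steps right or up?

Each path is a sequence of 27 steps with 16 rights: C(27,16) = 13037895.

13037895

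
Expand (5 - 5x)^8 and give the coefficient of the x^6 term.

10937500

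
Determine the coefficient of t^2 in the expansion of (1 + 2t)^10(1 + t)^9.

396

Coefficient of t^2 = Σ_{j} C(10,j)·2^j·C(9,2-j)·1^(2-j) for j from 0 to 2.
= 36 + 180 + 180 = 396.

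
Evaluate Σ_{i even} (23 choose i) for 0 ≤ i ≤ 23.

4194304

Even-i terms of row 23 sum to 2^22 = 4194304.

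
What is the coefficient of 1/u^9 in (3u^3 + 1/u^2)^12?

General term: C(12,j)·(3u^3)^j·(1/u^2)^(12-j), with u-exponent 3j − 2(12−j) = 5j − 24.
Set 5j − 24 = -9: j = 3.
C(12,3) = 220; 3^3 = 27; 1^9 = 1.
Coefficient = 220 · 27 · 1 = 5940.

5940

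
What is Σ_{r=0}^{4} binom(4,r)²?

70

By Vandermonde's identity, Σ C(4,r)² = C(8,4) = 70.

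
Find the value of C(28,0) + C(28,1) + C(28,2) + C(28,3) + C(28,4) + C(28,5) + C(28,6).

1 + 28 + 378 + 3276 + 20475 + 98280 + 376740 = 499178.

499178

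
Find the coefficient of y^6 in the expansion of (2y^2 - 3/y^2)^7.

General term: C(7,j)·(2y^2)^j·(-3/y^2)^(7-j), with y-exponent 2j − 2(7−j) = 4j − 14.
Set 4j − 14 = 6: j = 5.
C(7,5) = 21; 2^5 = 32; (-3)^2 = 9.
Coefficient = 21 · 32 · 9 = 6048.

6048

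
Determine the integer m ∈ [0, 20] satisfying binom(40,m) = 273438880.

C(40,m) increases on 0 ≤ m ≤ 20. C(40,8) = 76904685 and C(40,9) = 273438880, so m = 9.

9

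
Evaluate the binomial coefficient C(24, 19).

42504

C(24,19) = C(24,5) by symmetry.
C(24,5) = (24·23·22·21·20) / 5! = 5100480 / 120 = 42504.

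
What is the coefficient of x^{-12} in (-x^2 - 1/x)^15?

General term: C(15,j)·(-x^2)^j·(-1/x)^(15-j), with x-exponent 2j − 1(15−j) = 3j − 15.
Set 3j − 15 = -12: j = 1.
C(15,1) = 15; (-1)^1 = -1; (-1)^14 = 1.
Coefficient = 15 · (-1) · 1 = -15.

-15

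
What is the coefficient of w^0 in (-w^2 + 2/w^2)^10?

-8064

General term: C(10,j)·(-w^2)^j·(2/w^2)^(10-j), with w-exponent 2j − 2(10−j) = 4j − 20.
Set 4j − 20 = 0: j = 5.
C(10,5) = 252; (-1)^5 = -1; 2^5 = 32.
Coefficient = 252 · (-1) · 32 = -8064.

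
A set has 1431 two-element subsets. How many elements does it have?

54

n(n−1)/2 = 1431 ⇒ n(n−1) = 2862. Since 54·53 = 2862, n = 54.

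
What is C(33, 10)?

92561040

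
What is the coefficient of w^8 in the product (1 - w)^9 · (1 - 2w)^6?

74313

Coefficient of w^8 = Σ_{j} C(9,j)·(-1)^j·C(6,8-j)·(-2)^(8-j) for j from 2 to 8.
= 2304 + 16128 + 30240 + 20160 + 5040 + 432 + 9 = 74313.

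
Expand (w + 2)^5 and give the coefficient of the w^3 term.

The general term is C(5,j)·(w)^j·(2)^(5-j); the w^3 term has j = 3.
C(5,3) = 10.
Coefficient = C(5,3) · 2^2 = 10 · 4 = 40.

40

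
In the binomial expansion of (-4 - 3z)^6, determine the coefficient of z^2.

34560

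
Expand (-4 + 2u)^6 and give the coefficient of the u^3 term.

The general term is C(6,j)·(-4)^j·(2u)^(6-j); the u^3 term has j = 3.
C(6,3) = 20.
Coefficient = C(6,3) · (-4)^3 · 2^3 = 20 · (-64) · 8 = -10240.

-10240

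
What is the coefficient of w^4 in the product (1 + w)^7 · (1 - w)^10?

Coefficient of w^4 = Σ_{j} C(7,j)·1^j·C(10,4-j)·(-1)^(4-j) for j from 0 to 4.
= 210 + (-840) + 945 + (-350) + 35 = 0.

0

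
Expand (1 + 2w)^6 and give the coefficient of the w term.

12

The general term is C(6,j)·(1)^j·(2w)^(6-j); the w^1 term has j = 5.
C(6,5) = 6.
Coefficient = C(6,5) · 2^1 = 6 · 2 = 12.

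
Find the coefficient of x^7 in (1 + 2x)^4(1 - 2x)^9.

-4608

Coefficient of x^7 = Σ_{j} C(4,j)·2^j·C(9,7-j)·(-2)^(7-j) for j from 0 to 4.
= (-4608) + 43008 + (-96768) + 64512 + (-10752) = -4608.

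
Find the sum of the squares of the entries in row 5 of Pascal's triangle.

By Vandermonde's identity, Σ C(5,i)² = C(10,5) = 252.

252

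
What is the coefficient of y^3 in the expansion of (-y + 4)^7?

-8960

The general term is C(7,j)·(-y)^j·(4)^(7-j); the y^3 term has j = 3.
C(7,3) = 35.
Coefficient = C(7,3) · (-1)^3 · 4^4 = 35 · (-1) · 256 = -8960.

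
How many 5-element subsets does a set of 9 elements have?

126

C(9,5) = C(9,4) by symmetry.
C(9,4) = (9·8·7·6) / 4! = 3024 / 24 = 126.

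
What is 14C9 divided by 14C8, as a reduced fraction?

2/3

C(n,k+1)/C(n,k) = (n−k)/(k+1) = (14−8)/(8+1) = 6/9 = 2/3.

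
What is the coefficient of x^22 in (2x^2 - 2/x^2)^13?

General term: C(13,j)·(2x^2)^j·(-2/x^2)^(13-j), with x-exponent 2j − 2(13−j) = 4j − 26.
Set 4j − 26 = 22: j = 12.
C(13,12) = 13; 2^12 = 4096; (-2)^1 = -2.
Coefficient = 13 · 4096 · (-2) = -106496.

-106496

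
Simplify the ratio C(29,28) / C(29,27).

1/14

C(n,k+1)/C(n,k) = (n−k)/(k+1) = (29−27)/(27+1) = 2/28 = 1/14.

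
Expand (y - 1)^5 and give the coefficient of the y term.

5

The general term is C(5,j)·(y)^j·(-1)^(5-j); the y^1 term has j = 1.
C(5,1) = 5.
Coefficient = C(5,1) = 5.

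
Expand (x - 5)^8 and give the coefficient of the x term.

-625000

The general term is C(8,j)·(x)^j·(-5)^(8-j); the x^1 term has j = 1.
C(8,1) = 8.
Coefficient = C(8,1) · (-5)^7 = 8 · (-78125) = -625000.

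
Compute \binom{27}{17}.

8436285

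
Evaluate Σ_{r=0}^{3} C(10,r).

1 + 10 + 45 + 120 = 176.

176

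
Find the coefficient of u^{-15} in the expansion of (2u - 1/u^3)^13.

-109824

General term: C(13,j)·(2u)^j·(-1/u^3)^(13-j), with u-exponent 1j − 3(13−j) = 4j − 39.
Set 4j − 39 = -15: j = 6.
C(13,6) = 1716; 2^6 = 64; (-1)^7 = -1.
Coefficient = 1716 · 64 · (-1) = -109824.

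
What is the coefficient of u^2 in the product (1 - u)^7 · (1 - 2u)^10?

341

Coefficient of u^2 = Σ_{j} C(7,j)·(-1)^j·C(10,2-j)·(-2)^(2-j) for j from 0 to 2.
= 180 + 140 + 21 = 341.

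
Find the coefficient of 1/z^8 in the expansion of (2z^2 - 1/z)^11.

General term: C(11,j)·(2z^2)^j·(-1/z)^(11-j), with z-exponent 2j − 1(11−j) = 3j − 11.
Set 3j − 11 = -8: j = 1.
C(11,1) = 11; 2^1 = 2; (-1)^10 = 1.
Coefficient = 11 · 2 · 1 = 22.

22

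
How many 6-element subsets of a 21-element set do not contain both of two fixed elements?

50388

All 6-subsets: C(21,6) = 54264. Those containing both fixed elements: C(19,4) = 3876.
54264 − 3876 = 50388.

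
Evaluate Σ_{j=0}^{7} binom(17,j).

41226

1 + 17 + 136 + 680 + 2380 + 6188 + 12376 + 19448 = 41226.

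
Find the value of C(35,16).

4059928950

C(35,16) = (35·34·33·32·31·30·29·28·27·26·25·24·23·22·21·20) / 16! = 84945040381058457600000 / 20922789888000 = 4059928950.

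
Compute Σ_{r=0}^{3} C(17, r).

834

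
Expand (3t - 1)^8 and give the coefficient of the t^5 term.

The general term is C(8,j)·(3t)^j·(-1)^(8-j); the t^5 term has j = 5.
C(8,5) = 56.
Coefficient = C(8,5) · 3^5 · (-1)^3 = 56 · 243 · (-1) = -13608.

-13608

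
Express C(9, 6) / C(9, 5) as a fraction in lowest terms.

2/3

C(n,k+1)/C(n,k) = (n−k)/(k+1) = (9−5)/(5+1) = 4/6 = 2/3.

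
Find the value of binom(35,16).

4059928950

C(35,16) = (35·34·33·32·31·30·29·28·27·26·25·24·23·22·21·20) / 16! = 84945040381058457600000 / 20922789888000 = 4059928950.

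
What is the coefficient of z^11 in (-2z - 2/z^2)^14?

229376

General term: C(14,j)·(-2z)^j·(-2/z^2)^(14-j), with z-exponent 1j − 2(14−j) = 3j − 28.
Set 3j − 28 = 11: j = 13.
C(14,13) = 14; (-2)^13 = -8192; (-2)^1 = -2.
Coefficient = 14 · (-8192) · (-2) = 229376.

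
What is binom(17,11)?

C(17,11) = C(17,6) by symmetry.
C(17,6) = (17·16·15·14·13·12) / 6! = 8910720 / 720 = 12376.

12376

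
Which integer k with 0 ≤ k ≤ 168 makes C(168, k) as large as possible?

84

C(168,k) is maximized at k = 168/2 = 84.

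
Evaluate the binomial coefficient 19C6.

27132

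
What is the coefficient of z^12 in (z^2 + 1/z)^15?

5005

General term: C(15,j)·(z^2)^j·(1/z)^(15-j), with z-exponent 2j − 1(15−j) = 3j − 15.
Set 3j − 15 = 12: j = 9.
C(15,9) = 5005; 1^9 = 1; 1^6 = 1.
Coefficient = 5005 · 1 · 1 = 5005.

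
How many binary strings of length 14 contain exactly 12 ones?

Choose the 12 positions: C(14,12) = 91.

91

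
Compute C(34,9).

52451256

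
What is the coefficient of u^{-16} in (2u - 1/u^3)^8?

112

General term: C(8,j)·(2u)^j·(-1/u^3)^(8-j), with u-exponent 1j − 3(8−j) = 4j − 24.
Set 4j − 24 = -16: j = 2.
C(8,2) = 28; 2^2 = 4; (-1)^6 = 1.
Coefficient = 28 · 4 · 1 = 112.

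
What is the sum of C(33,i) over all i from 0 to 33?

8589934592

Setting x = 1 in (1+x)^33 gives Σ C(33,i) = 2^33 = 8589934592.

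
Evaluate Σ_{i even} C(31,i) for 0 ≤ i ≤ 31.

1073741824

Half of (1+1)^31 + (1−1)^31 gives the even-index sum: 2^30 = 1073741824.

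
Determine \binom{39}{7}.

15380937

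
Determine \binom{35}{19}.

C(35,19) = C(35,16) by symmetry.
C(35,16) = (35·34·33·32·31·30·29·28·27·26·25·24·23·22·21·20) / 16! = 84945040381058457600000 / 20922789888000 = 4059928950.

4059928950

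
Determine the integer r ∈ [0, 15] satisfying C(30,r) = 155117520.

15

C(30,r) increases on 0 ≤ r ≤ 15. C(30,14) = 145422675 and C(30,15) = 155117520, so r = 15.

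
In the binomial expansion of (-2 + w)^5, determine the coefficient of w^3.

40

The general term is C(5,j)·(-2)^j·(w)^(5-j); the w^3 term has j = 2.
C(5,2) = 10.
Coefficient = C(5,2) · (-2)^2 = 10 · 4 = 40.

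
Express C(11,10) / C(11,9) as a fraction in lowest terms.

C(n,k+1)/C(n,k) = (n−k)/(k+1) = (11−9)/(9+1) = 2/10 = 1/5.

1/5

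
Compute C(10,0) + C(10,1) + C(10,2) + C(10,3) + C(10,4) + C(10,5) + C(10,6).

848

1 + 10 + 45 + 120 + 210 + 252 + 210 = 848.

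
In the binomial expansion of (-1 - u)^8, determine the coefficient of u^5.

The general term is C(8,j)·(-1)^j·(-u)^(8-j); the u^5 term has j = 3.
C(8,3) = 56.
Coefficient = C(8,3) · (-1)^3 · (-1)^5 = 56 · (-1) · (-1) = 56.

56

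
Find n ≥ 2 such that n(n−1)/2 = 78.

n(n−1)/2 = 78 ⇒ n(n−1) = 156. Since 13·12 = 156, n = 13.

13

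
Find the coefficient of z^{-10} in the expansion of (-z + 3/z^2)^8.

20412

General term: C(8,j)·(-z)^j·(3/z^2)^(8-j), with z-exponent 1j − 2(8−j) = 3j − 16.
Set 3j − 16 = -10: j = 2.
C(8,2) = 28; (-1)^2 = 1; 3^6 = 729.
Coefficient = 28 · 1 · 729 = 20412.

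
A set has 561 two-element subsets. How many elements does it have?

34

n(n−1)/2 = 561 ⇒ n(n−1) = 1122. Since 34·33 = 1122, n = 34.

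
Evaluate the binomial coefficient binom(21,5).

20349

C(21,5) = (21·20·19·18·17) / 5! = 2441880 / 120 = 20349.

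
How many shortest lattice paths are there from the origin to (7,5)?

792

Each path is a sequence of 12 steps with 7 rights: C(12,7) = 792.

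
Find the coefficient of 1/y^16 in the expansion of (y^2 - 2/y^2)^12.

General term: C(12,j)·(y^2)^j·(-2/y^2)^(12-j), with y-exponent 2j − 2(12−j) = 4j − 24.
Set 4j − 24 = -16: j = 2.
C(12,2) = 66; 1^2 = 1; (-2)^10 = 1024.
Coefficient = 66 · 1 · 1024 = 67584.

67584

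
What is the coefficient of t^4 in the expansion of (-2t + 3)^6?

The general term is C(6,j)·(-2t)^j·(3)^(6-j); the t^4 term has j = 4.
C(6,4) = 15.
Coefficient = C(6,4) · (-2)^4 · 3^2 = 15 · 16 · 9 = 2160.

2160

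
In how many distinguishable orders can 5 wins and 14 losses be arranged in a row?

Choose positions for the wins: C(19,5) = 11628.

11628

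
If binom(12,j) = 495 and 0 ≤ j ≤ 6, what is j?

C(12,j) increases on 0 ≤ j ≤ 6. C(12,3) = 220 and C(12,4) = 495, so j = 4.

4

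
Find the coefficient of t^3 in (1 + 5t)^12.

The general term is C(12,j)·(1)^j·(5t)^(12-j); the t^3 term has j = 9.
C(12,9) = 220.
Coefficient = C(12,9) · 5^3 = 220 · 125 = 27500.

27500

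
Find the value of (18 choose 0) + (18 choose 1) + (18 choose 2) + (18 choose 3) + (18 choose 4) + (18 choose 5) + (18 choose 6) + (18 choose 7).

1 + 18 + 153 + 816 + 3060 + 8568 + 18564 + 31824 = 63004.

63004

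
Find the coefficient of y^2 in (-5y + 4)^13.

8178892800

The general term is C(13,j)·(-5y)^j·(4)^(13-j); the y^2 term has j = 2.
C(13,2) = 78.
Coefficient = C(13,2) · (-5)^2 · 4^11 = 78 · 25 · 4194304 = 8178892800.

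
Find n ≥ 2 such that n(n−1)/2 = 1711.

59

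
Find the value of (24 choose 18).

C(24,18) = C(24,6) by symmetry.
C(24,6) = (24·23·22·21·20·19) / 6! = 96909120 / 720 = 134596.

134596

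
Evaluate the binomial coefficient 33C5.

237336

C(33,5) = (33·32·31·30·29) / 5! = 28480320 / 120 = 237336.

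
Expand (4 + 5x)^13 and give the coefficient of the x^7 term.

The general term is C(13,j)·(4)^j·(5x)^(13-j); the x^7 term has j = 6.
C(13,6) = 1716.
Coefficient = C(13,6) · 4^6 · 5^7 = 1716 · 4096 · 78125 = 549120000000.

549120000000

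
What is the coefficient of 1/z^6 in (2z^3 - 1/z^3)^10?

3360

General term: C(10,j)·(2z^3)^j·(-1/z^3)^(10-j), with z-exponent 3j − 3(10−j) = 6j − 30.
Set 6j − 30 = -6: j = 4.
C(10,4) = 210; 2^4 = 16; (-1)^6 = 1.
Coefficient = 210 · 16 · 1 = 3360.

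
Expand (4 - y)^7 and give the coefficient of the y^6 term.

28

The general term is C(7,j)·(4)^j·(-y)^(7-j); the y^6 term has j = 1.
C(7,1) = 7.
Coefficient = C(7,1) · 4^1 = 7 · 4 = 28.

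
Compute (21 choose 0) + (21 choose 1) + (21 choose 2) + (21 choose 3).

1562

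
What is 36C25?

600805296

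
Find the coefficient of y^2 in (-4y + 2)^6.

3840

The general term is C(6,j)·(-4y)^j·(2)^(6-j); the y^2 term has j = 2.
C(6,2) = 15.
Coefficient = C(6,2) · (-4)^2 · 2^4 = 15 · 16 · 16 = 3840.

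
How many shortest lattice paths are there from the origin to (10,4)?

Each path is a sequence of 14 steps with 10 rights: C(14,10) = 1001.

1001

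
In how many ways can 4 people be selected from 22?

7315

This is C(22,4) = 7315.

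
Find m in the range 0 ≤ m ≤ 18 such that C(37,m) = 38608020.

8

C(37,m) increases on 0 ≤ m ≤ 18. C(37,7) = 10295472 and C(37,8) = 38608020, so m = 8.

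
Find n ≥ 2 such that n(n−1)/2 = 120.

16

n(n−1)/2 = 120 ⇒ n(n−1) = 240. Since 16·15 = 240, n = 16.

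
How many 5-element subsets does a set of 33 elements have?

237336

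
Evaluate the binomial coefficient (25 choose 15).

C(25,15) = C(25,10) by symmetry.
C(25,10) = (25·24·23·22·21·20·19·18·17·16) / 10! = 11861676288000 / 3628800 = 3268760.

3268760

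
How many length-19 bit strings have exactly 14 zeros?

Choose the 14 positions: C(19,14) = 11628.

11628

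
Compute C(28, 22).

C(28,22) = C(28,6) by symmetry.
C(28,6) = (28·27·26·25·24·23) / 6! = 271252800 / 720 = 376740.

376740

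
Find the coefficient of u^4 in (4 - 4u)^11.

The general term is C(11,j)·(4)^j·(-4u)^(11-j); the u^4 term has j = 7.
C(11,7) = 330.
Coefficient = C(11,7) · 4^7 · (-4)^4 = 330 · 16384 · 256 = 1384120320.

1384120320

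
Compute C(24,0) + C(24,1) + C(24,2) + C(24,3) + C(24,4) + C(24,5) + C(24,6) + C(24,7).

1 + 24 + 276 + 2024 + 10626 + 42504 + 134596 + 346104 = 536155.

536155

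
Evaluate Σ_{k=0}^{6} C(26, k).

313912

1 + 26 + 325 + 2600 + 14950 + 65780 + 230230 = 313912.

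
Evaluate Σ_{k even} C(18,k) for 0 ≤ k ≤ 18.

131072

Half of (1+1)^18 + (1−1)^18 gives the even-index sum: 2^17 = 131072.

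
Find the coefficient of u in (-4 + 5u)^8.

-655360

The general term is C(8,j)·(-4)^j·(5u)^(8-j); the u^1 term has j = 7.
C(8,7) = 8.
Coefficient = C(8,7) · (-4)^7 · 5^1 = 8 · (-16384) · 5 = -655360.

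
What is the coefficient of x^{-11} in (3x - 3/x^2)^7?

15309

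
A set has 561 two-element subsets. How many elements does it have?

n(n−1)/2 = 561 ⇒ n(n−1) = 1122. Since 34·33 = 1122, n = 34.

34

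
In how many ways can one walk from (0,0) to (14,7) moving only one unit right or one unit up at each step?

Each path is a sequence of 21 steps with 14 rights: C(21,14) = 116280.

116280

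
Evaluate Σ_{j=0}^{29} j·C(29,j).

7784628224

Since j·C(29,j) = 29·C(28,j−1), the sum is 29·2^28 = 29·268435456 = 7784628224.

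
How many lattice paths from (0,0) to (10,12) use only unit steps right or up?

646646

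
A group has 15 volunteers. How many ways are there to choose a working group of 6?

5005

This is C(15,6) = 5005.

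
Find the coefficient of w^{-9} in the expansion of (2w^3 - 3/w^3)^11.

-11547360

General term: C(11,j)·(2w^3)^j·(-3/w^3)^(11-j), with w-exponent 3j − 3(11−j) = 6j − 33.
Set 6j − 33 = -9: j = 4.
C(11,4) = 330; 2^4 = 16; (-3)^7 = -2187.
Coefficient = 330 · 16 · (-2187) = -11547360.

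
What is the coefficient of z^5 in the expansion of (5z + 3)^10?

The general term is C(10,j)·(5z)^j·(3)^(10-j); the z^5 term has j = 5.
C(10,5) = 252.
Coefficient = C(10,5) · 5^5 · 3^5 = 252 · 3125 · 243 = 191362500.

191362500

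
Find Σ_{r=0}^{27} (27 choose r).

134217728

The entries of row 27 sum to 2^27 = 134217728.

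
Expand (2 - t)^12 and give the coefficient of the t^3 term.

The general term is C(12,j)·(2)^j·(-t)^(12-j); the t^3 term has j = 9.
C(12,9) = 220.
Coefficient = C(12,9) · 2^9 · (-1)^3 = 220 · 512 · (-1) = -112640.

-112640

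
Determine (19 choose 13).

C(19,13) = C(19,6) by symmetry.
C(19,6) = (19·18·17·16·15·14) / 6! = 19535040 / 720 = 27132.

27132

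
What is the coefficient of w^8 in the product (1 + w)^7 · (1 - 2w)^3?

-90

Coefficient of w^8 = Σ_{j} C(7,j)·1^j·C(3,8-j)·(-2)^(8-j) for j from 5 to 7.
= (-168) + 84 + (-6) = -90.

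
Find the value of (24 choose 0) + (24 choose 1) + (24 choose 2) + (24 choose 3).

2325

1 + 24 + 276 + 2024 = 2325.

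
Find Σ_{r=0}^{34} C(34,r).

17179869184

The entries of row 34 sum to 2^34 = 17179869184.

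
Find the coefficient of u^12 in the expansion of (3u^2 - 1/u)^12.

General term: C(12,j)·(3u^2)^j·(-1/u)^(12-j), with u-exponent 2j − 1(12−j) = 3j − 12.
Set 3j − 12 = 12: j = 8.
C(12,8) = 495; 3^8 = 6561; (-1)^4 = 1.
Coefficient = 495 · 6561 · 1 = 3247695.

3247695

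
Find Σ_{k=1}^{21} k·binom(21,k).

Differentiating (1+x)^21 and setting x=1: Σ k·C(21,k) = 21·2^20 = 22020096.

22020096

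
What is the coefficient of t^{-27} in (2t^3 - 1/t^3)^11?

22

General term: C(11,j)·(2t^3)^j·(-1/t^3)^(11-j), with t-exponent 3j − 3(11−j) = 6j − 33.
Set 6j − 33 = -27: j = 1.
C(11,1) = 11; 2^1 = 2; (-1)^10 = 1.
Coefficient = 11 · 2 · 1 = 22.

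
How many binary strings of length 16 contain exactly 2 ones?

Choose the 2 positions: C(16,2) = 120.

120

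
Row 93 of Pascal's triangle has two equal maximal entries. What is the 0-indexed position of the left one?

For odd n = 93, C(93,k) peaks at k = (n−1)/2 and (n+1)/2; the lower is 46.

46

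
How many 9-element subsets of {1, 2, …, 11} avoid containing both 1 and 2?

19

All 9-subsets: C(11,9) = 55. Those containing both fixed elements: C(9,7) = 36.
55 − 36 = 19.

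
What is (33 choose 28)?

C(33,28) = C(33,5) by symmetry.
C(33,5) = (33·32·31·30·29) / 5! = 28480320 / 120 = 237336.

237336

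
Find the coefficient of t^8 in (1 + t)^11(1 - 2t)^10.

Coefficient of t^8 = Σ_{j} C(11,j)·1^j·C(10,8-j)·(-2)^(8-j) for j from 0 to 8.
= 11520 + (-168960) + 739200 + (-1330560) + 1108800 + (-443520) + 83160 + (-6600) + 165 = -6795.

-6795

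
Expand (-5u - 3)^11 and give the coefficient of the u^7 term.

The general term is C(11,j)·(-5u)^j·(-3)^(11-j); the u^7 term has j = 7.
C(11,7) = 330.
Coefficient = C(11,7) · (-5)^7 · (-3)^4 = 330 · (-78125) · 81 = -2088281250.

-2088281250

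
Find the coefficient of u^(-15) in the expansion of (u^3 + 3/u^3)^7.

General term: C(7,j)·(u^3)^j·(3/u^3)^(7-j), with u-exponent 3j − 3(7−j) = 6j − 21.
Set 6j − 21 = -15: j = 1.
C(7,1) = 7; 1^1 = 1; 3^6 = 729.
Coefficient = 7 · 1 · 729 = 5103.

5103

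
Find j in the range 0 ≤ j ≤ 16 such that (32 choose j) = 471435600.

C(32,j) increases on 0 ≤ j ≤ 16. C(32,13) = 347373600 and C(32,14) = 471435600, so j = 14.

14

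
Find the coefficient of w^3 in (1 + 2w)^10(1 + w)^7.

2675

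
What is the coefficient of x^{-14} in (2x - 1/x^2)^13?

General term: C(13,j)·(2x)^j·(-1/x^2)^(13-j), with x-exponent 1j − 2(13−j) = 3j − 26.
Set 3j − 26 = -14: j = 4.
C(13,4) = 715; 2^4 = 16; (-1)^9 = -1.
Coefficient = 715 · 16 · (-1) = -11440.

-11440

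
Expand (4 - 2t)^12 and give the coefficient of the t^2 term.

276824064

The general term is C(12,j)·(4)^j·(-2t)^(12-j); the t^2 term has j = 10.
C(12,10) = 66.
Coefficient = C(12,10) · 4^10 · (-2)^2 = 66 · 1048576 · 4 = 276824064.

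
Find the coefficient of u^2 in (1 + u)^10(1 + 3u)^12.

Coefficient of u^2 = Σ_{j} C(10,j)·1^j·C(12,2-j)·3^(2-j) for j from 0 to 2.
= 594 + 360 + 45 = 999.

999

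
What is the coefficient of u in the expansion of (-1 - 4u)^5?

-20

The general term is C(5,j)·(-1)^j·(-4u)^(5-j); the u^1 term has j = 4.
C(5,4) = 5.
Coefficient = C(5,4) · (-4)^1 = 5 · (-4) = -20.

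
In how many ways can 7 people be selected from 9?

This is C(9,7) = 36.

36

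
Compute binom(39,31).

C(39,31) = C(39,8) by symmetry.
C(39,8) = (39·38·37·36·35·34·33·32) / 8! = 2480637519360 / 40320 = 61523748.

61523748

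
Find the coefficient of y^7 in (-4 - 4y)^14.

921270484992

The general term is C(14,j)·(-4)^j·(-4y)^(14-j); the y^7 term has j = 7.
C(14,7) = 3432.
Coefficient = C(14,7) · (-4)^7 · (-4)^7 = 3432 · (-16384) · (-16384) = 921270484992.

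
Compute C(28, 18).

13123110

C(28,18) = C(28,10) by symmetry.
C(28,10) = (28·27·26·25·24·23·22·21·20·19) / 10! = 47621141568000 / 3628800 = 13123110.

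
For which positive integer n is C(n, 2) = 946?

44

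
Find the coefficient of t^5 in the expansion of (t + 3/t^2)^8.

24

General term: C(8,j)·(t)^j·(3/t^2)^(8-j), with t-exponent 1j − 2(8−j) = 3j − 16.
Set 3j − 16 = 5: j = 7.
C(8,7) = 8; 1^7 = 1; 3^1 = 3.
Coefficient = 8 · 1 · 3 = 24.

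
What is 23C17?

C(23,17) = C(23,6) by symmetry.
C(23,6) = (23·22·21·20·19·18) / 6! = 72681840 / 720 = 100947.

100947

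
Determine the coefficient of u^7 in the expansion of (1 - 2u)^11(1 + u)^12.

-264

Coefficient of u^7 = Σ_{j} C(11,j)·(-2)^j·C(12,7-j)·1^(7-j) for j from 0 to 7.
= 792 + (-20328) + 174240 + (-653400) + 1161600 + (-975744) + 354816 + (-42240) = -264.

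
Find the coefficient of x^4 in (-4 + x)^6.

240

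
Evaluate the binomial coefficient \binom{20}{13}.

77520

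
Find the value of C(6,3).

C(6,3) = (6·5·4) / 3! = 120 / 6 = 20.

20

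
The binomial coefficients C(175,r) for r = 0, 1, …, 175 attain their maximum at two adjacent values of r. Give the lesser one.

87

For odd n = 175, C(175,r) peaks at r = (n−1)/2 and (n+1)/2; the lesser is 87.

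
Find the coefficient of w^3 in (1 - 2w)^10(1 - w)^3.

-1561

Coefficient of w^3 = Σ_{j} C(10,j)·(-2)^j·C(3,3-j)·(-1)^(3-j) for j from 0 to 3.
= (-1) + (-60) + (-540) + (-960) = -1561.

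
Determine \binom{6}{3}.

20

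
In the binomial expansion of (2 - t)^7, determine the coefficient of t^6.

14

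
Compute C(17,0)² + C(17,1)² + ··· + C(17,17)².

2333606220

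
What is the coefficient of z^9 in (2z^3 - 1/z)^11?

14784

General term: C(11,j)·(2z^3)^j·(-1/z)^(11-j), with z-exponent 3j − 1(11−j) = 4j − 11.
Set 4j − 11 = 9: j = 5.
C(11,5) = 462; 2^5 = 32; (-1)^6 = 1.
Coefficient = 462 · 32 · 1 = 14784.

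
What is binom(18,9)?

48620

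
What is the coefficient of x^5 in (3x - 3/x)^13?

General term: C(13,j)·(3x)^j·(-3/x)^(13-j), with x-exponent 1j − 1(13−j) = 2j − 13.
Set 2j − 13 = 5: j = 9.
C(13,9) = 715; 3^9 = 19683; (-3)^4 = 81.
Coefficient = 715 · 19683 · 81 = 1139940945.

1139940945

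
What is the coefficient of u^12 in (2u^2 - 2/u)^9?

18432

General term: C(9,j)·(2u^2)^j·(-2/u)^(9-j), with u-exponent 2j − 1(9−j) = 3j − 9.
Set 3j − 9 = 12: j = 7.
C(9,7) = 36; 2^7 = 128; (-2)^2 = 4.
Coefficient = 36 · 128 · 4 = 18432.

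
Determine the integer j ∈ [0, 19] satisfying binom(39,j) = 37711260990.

16

C(39,j) increases on 0 ≤ j ≤ 19. C(39,15) = 25140840660 and C(39,16) = 37711260990, so j = 16.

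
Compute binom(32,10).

64512240

C(32,10) = (32·31·30·29·28·27·26·25·24·23) / 10! = 234102016512000 / 3628800 = 64512240.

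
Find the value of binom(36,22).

3796297200

C(36,22) = C(36,14) by symmetry.
C(36,14) = (36·35·34·33·32·31·30·29·28·27·26·25·24·23) / 14! = 330954702783344640000 / 87178291200 = 3796297200.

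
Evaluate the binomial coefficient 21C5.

20349

C(21,5) = (21·20·19·18·17) / 5! = 2441880 / 120 = 20349.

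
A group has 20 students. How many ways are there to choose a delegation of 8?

This is C(20,8) = 125970.

125970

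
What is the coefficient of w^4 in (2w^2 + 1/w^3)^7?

General term: C(7,j)·(2w^2)^j·(1/w^3)^(7-j), with w-exponent 2j − 3(7−j) = 5j − 21.
Set 5j − 21 = 4: j = 5.
C(7,5) = 21; 2^5 = 32; 1^2 = 1.
Coefficient = 21 · 32 · 1 = 672.

672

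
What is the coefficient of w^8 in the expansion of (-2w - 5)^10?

288000

The general term is C(10,j)·(-2w)^j·(-5)^(10-j); the w^8 term has j = 8.
C(10,8) = 45.
Coefficient = C(10,8) · (-2)^8 · (-5)^2 = 45 · 256 · 25 = 288000.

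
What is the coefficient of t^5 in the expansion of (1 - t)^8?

The general term is C(8,j)·(1)^j·(-t)^(8-j); the t^5 term has j = 3.
C(8,3) = 56.
Coefficient = C(8,3) · (-1)^5 = 56 · (-1) = -56.

-56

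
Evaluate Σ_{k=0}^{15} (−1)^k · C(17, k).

The partial alternating sum Σ_{k=0}^{15} (−1)^k C(17,k) = (−1)^15 C(16,15) = -16.

-16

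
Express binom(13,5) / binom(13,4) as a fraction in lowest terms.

9/5

C(n,k+1)/C(n,k) = (n−k)/(k+1) = (13−4)/(4+1) = 9/5.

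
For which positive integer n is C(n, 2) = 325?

26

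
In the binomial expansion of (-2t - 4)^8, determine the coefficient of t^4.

The general term is C(8,j)·(-2t)^j·(-4)^(8-j); the t^4 term has j = 4.
C(8,4) = 70.
Coefficient = C(8,4) · (-2)^4 · (-4)^4 = 70 · 16 · 256 = 286720.

286720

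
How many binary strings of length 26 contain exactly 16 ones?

5311735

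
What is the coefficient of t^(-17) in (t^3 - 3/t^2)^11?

General term: C(11,j)·(t^3)^j·(-3/t^2)^(11-j), with t-exponent 3j − 2(11−j) = 5j − 22.
Set 5j − 22 = -17: j = 1.
C(11,1) = 11; 1^1 = 1; (-3)^10 = 59049.
Coefficient = 11 · 1 · 59049 = 649539.

649539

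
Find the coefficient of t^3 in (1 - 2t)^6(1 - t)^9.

-1216

Coefficient of t^3 = Σ_{j} C(6,j)·(-2)^j·C(9,3-j)·(-1)^(3-j) for j from 0 to 3.
= (-84) + (-432) + (-540) + (-160) = -1216.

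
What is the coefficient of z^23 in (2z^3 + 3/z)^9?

General term: C(9,j)·(2z^3)^j·(3/z)^(9-j), with z-exponent 3j − 1(9−j) = 4j − 9.
Set 4j − 9 = 23: j = 8.
C(9,8) = 9; 2^8 = 256; 3^1 = 3.
Coefficient = 9 · 256 · 3 = 6912.

6912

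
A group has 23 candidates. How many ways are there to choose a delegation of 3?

1771

This is C(23,3) = 1771.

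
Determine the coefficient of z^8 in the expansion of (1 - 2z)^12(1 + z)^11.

-3003

Coefficient of z^8 = Σ_{j} C(12,j)·(-2)^j·C(11,8-j)·1^(8-j) for j from 0 to 8.
= 165 + (-7920) + 121968 + (-813120) + 2613600 + (-4181760) + 3252480 + (-1115136) + 126720 = -3003.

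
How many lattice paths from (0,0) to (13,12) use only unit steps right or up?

5200300

Each path is a sequence of 25 steps with 13 rights: C(25,13) = 5200300.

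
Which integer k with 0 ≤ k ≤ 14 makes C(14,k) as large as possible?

7

C(14,k) is maximized at k = 14/2 = 7.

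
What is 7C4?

35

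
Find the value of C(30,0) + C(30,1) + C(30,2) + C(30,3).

1 + 30 + 435 + 4060 = 4526.

4526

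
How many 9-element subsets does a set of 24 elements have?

1307504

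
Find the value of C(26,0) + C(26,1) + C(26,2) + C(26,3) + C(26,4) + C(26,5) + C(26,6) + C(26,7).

1 + 26 + 325 + 2600 + 14950 + 65780 + 230230 + 657800 = 971712.

971712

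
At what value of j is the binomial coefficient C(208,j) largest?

C(208,j) is maximized at j = 208/2 = 104.

104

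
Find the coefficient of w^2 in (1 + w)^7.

21

The general term is C(7,j)·(1)^j·(w)^(7-j); the w^2 term has j = 5.
C(7,5) = 21.
Coefficient = C(7,5) = 21.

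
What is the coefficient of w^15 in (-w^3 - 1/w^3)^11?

-165

General term: C(11,j)·(-w^3)^j·(-1/w^3)^(11-j), with w-exponent 3j − 3(11−j) = 6j − 33.
Set 6j − 33 = 15: j = 8.
C(11,8) = 165; (-1)^8 = 1; (-1)^3 = -1.
Coefficient = 165 · 1 · (-1) = -165.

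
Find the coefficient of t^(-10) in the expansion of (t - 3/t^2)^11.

General term: C(11,j)·(t)^j·(-3/t^2)^(11-j), with t-exponent 1j − 2(11−j) = 3j − 22.
Set 3j − 22 = -10: j = 4.
C(11,4) = 330; 1^4 = 1; (-3)^7 = -2187.
Coefficient = 330 · 1 · (-2187) = -721710.

-721710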